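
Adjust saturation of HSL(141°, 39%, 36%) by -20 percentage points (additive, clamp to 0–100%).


Original S = 39%
Adjustment = -20 percentage points
New S = 39 + (-20) = 19
Clamp to [0, 100] → 19
= HSL(141°, 19%, 36%)


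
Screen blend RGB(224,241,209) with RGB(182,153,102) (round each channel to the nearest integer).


Screen: C = 255 - (255-A)×(255-B)/255, rounded to nearest integer
R: 255 - (255-224)×(255-182)/255 = 255 - 2263/255 ≈ 255 - 8.875 = 246.125 → 246
G: 255 - (255-241)×(255-153)/255 = 255 - 1428/255 ≈ 255 - 5.600 = 249.400 → 249
B: 255 - (255-209)×(255-102)/255 = 255 - 7038/255 ≈ 255 - 27.600 = 227.400 → 227
= RGB(246, 249, 227)


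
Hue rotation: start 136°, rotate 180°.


New hue = (H + rotation) mod 360
New hue = (136 + 180) mod 360
= 316 mod 360
= 316°


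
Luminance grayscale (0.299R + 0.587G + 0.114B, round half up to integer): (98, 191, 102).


Gray = 0.299×R + 0.587×G + 0.114×B
Gray = 0.299×98 + 0.587×191 + 0.114×102
Gray = 29.302 + 112.117 + 11.628
Gray = 153.047 → round half up → 153
Gray = 153


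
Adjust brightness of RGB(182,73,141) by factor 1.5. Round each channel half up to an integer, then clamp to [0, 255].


Multiply each channel by 1.5, round half up, clamp to [0, 255]
R: 182×1.5 = 273 → clamp → 255
G: 73×1.5 = 109.5 → round → 110
B: 141×1.5 = 211.5 → round → 212
= RGB(255, 110, 212)


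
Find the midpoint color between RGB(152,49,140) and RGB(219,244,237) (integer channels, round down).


Midpoint: each channel = ⌊(C₁+C₂)/2⌋
R: ⌊(152+219)/2⌋ = 185
G: ⌊(49+244)/2⌋ = 146
B: ⌊(140+237)/2⌋ = 188
= RGB(185, 146, 188)


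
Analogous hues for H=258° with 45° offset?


Base hue: 258°
Left analog: (258 - 45) mod 360 = 213°
Right analog: (258 + 45) mod 360 = 303°
Analogous hues = 213° and 303°


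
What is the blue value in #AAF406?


Color: #AAF406
R = AA = 170
G = F4 = 244
B = 06 = 6
Blue = 6


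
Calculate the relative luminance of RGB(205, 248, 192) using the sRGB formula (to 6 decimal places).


Linearize each channel (sRGB transfer function): c = v/255; c_lin = c/12.92 if c ≤ 0.04045, else ((c+0.055)/1.055)^2.4
  R: 205/255 ≈ 0.803922 > 0.04045 → ((0.803922+0.055)/1.055)^2.4 ≈ 0.610496
  G: 248/255 ≈ 0.972549 > 0.04045 → ((0.972549+0.055)/1.055)^2.4 ≈ 0.938686
  B: 192/255 ≈ 0.752941 > 0.04045 → ((0.752941+0.055)/1.055)^2.4 ≈ 0.527115
R_lin = 0.610496, G_lin = 0.938686, B_lin = 0.527115
L = 0.2126×R + 0.7152×G + 0.0722×B
L = 0.2126×0.610496 + 0.7152×0.938686 + 0.0722×0.527115
L ≈ 0.839197


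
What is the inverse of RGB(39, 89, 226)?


Invert: (255-R, 255-G, 255-B)
R: 255-39 = 216
G: 255-89 = 166
B: 255-226 = 29
= RGB(216, 166, 29)


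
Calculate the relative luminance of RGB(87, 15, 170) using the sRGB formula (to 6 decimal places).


Linearize each channel (sRGB transfer function): c = v/255; c_lin = c/12.92 if c ≤ 0.04045, else ((c+0.055)/1.055)^2.4
  R: 87/255 ≈ 0.341176 > 0.04045 → ((0.341176+0.055)/1.055)^2.4 ≈ 0.095307
  G: 15/255 ≈ 0.058824 > 0.04045 → ((0.058824+0.055)/1.055)^2.4 ≈ 0.004777
  B: 170/255 ≈ 0.666667 > 0.04045 → ((0.666667+0.055)/1.055)^2.4 ≈ 0.401978
R_lin = 0.095307, G_lin = 0.004777, B_lin = 0.401978
L = 0.2126×R + 0.7152×G + 0.0722×B
L = 0.2126×0.095307 + 0.7152×0.004777 + 0.0722×0.401978
L ≈ 0.052702


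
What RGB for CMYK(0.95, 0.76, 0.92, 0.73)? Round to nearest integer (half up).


R = 255 × (1-C) × (1-K) = 255 × 0.05 × 0.27 = 3.4425 → 3
G = 255 × (1-M) × (1-K) = 255 × 0.24 × 0.27 = 16.524 → 17
B = 255 × (1-Y) × (1-K) = 255 × 0.08 × 0.27 = 5.508 → 6
= RGB(3, 17, 6)


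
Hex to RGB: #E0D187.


E0 → 224 (R)
D1 → 209 (G)
87 → 135 (B)
= RGB(224, 209, 135)


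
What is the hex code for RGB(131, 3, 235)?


R = 131 → 83 (hex)
G = 3 → 03 (hex)
B = 235 → EB (hex)
Hex = #8303EB


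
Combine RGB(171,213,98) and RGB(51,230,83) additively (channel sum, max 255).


Additive: each channel = min(255, C₁+C₂)
R: 171+51 = 222 → 222
G: 213+230 = 443 → 255
B: 98+83 = 181 → 181
= RGB(222, 255, 181)


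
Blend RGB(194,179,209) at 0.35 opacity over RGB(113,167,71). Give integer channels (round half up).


C = α×F + (1-α)×B, with 1-α = 0.65
R: 0.35×194 + 0.65×113 = 67.90 + 73.45 = 141.35 → 141
G: 0.35×179 + 0.65×167 = 62.65 + 108.55 = 171.20 → 171
B: 0.35×209 + 0.65×71 = 73.15 + 46.15 = 119.30 → 119
= RGB(141, 171, 119)


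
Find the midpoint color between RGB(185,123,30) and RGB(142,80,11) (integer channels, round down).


Midpoint: each channel = ⌊(C₁+C₂)/2⌋
R: ⌊(185+142)/2⌋ = 163
G: ⌊(123+80)/2⌋ = 101
B: ⌊(30+11)/2⌋ = 20
= RGB(163, 101, 20)


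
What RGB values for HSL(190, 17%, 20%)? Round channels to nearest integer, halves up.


H=190°, S=0.17, L=0.20
C = (1-|2L-1|)×S = (1-|-0.60|)×0.17 = 0.068
H' = H/60 = 190/60 ≈ 3.1667; X = C×(1-|H' mod 2 - 1|) ≈ 0.0567
m = L - C/2 = 0.20 - 0.034 = 0.166
Sector ⌊H'⌋ = 3 → (R',G',B') = (0.0, ≈0.0567, 0.068)
RGB = ((R'+m)×255, (G'+m)×255, (B'+m)×255) = (42.33, 56.78, 59.67)
Round half up → RGB(42, 57, 60)


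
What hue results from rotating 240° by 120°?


New hue = (H + rotation) mod 360
New hue = (240 + 120) mod 360
= 360 mod 360
= 0°


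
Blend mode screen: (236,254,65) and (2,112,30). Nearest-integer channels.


Screen: C = 255 - (255-A)×(255-B)/255, rounded to nearest integer
R: 255 - (255-236)×(255-2)/255 = 255 - 4807/255 ≈ 255 - 18.851 = 236.149 → 236
G: 255 - (255-254)×(255-112)/255 = 255 - 143/255 ≈ 255 - 0.561 = 254.439 → 254
B: 255 - (255-65)×(255-30)/255 = 255 - 42750/255 ≈ 255 - 167.647 = 87.353 → 87
= RGB(236, 254, 87)


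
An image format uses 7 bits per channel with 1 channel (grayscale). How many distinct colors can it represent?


Total bits = 7 bits/channel × 1 channels = 7 bits
Distinct colors = 2^7
= 128 colors


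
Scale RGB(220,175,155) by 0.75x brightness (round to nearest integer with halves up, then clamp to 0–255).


Multiply each channel by 0.75, round half up, clamp to [0, 255]
R: 220×0.75 = 165
G: 175×0.75 = 131.25 → round → 131
B: 155×0.75 = 116.25 → round → 116
= RGB(165, 131, 116)


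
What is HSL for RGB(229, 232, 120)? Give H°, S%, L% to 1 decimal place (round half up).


Normalize: R'=229/255≈0.8980, G'=232/255≈0.9098, B'=120/255≈0.4706
Max=232/255, Min=120/255, Δ=Max-Min=112/255
L = (Max+Min)/2 = (232+120)/510 = 352/510 = 0.69019… → L = 69.0%
L > 0.5 → S = Δ/(2-Max-Min) = 112/(510-232-120) = 112/158 = 0.70886… → S = 70.9%
(the 1/255 factors cancel in S and H, so raw channel differences can be used)
Max is G' → H = 60 × ((B-R)/Δ + 2) = 60 × ((120-229)/112 + 2)
  -109/112 + 2 = -0.9732… + 2 = 1.0267…
  H = 60 × 1.0267… = 61.607…° → H = 61.6°
= HSL(61.6°, 70.9%, 69.0%)


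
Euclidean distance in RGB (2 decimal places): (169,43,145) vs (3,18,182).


d = √[(R₁-R₂)² + (G₁-G₂)² + (B₁-B₂)²]
d = √[(169-3)² + (43-18)² + (145-182)²]
d = √[27556 + 625 + 1369]
d = √29550
d ≈ 171.90


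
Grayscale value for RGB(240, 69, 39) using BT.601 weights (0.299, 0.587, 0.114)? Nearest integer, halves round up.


Gray = 0.299×R + 0.587×G + 0.114×B
Gray = 0.299×240 + 0.587×69 + 0.114×39
Gray = 71.760 + 40.503 + 4.446
Gray = 116.709 → round half up → 117
Gray = 117


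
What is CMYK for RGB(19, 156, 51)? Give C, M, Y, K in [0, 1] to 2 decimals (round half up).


R'=19/255≈0.0745, G'=156/255≈0.6118, B'=51/255≈0.2000
K = 1 - max(R',G',B') = 1 - 156/255 = 99/255 = 0.38823… → 0.39
(1-R'-K)/(1-K) simplifies to (max-R)/max with max = 156:
C = (156-19)/156 = 137/156 = 0.87820… → 0.88
M = (156-156)/156 = 0/156 = 0 → 0.00
Y = (156-51)/156 = 105/156 = 0.67307… → 0.67
= CMYK(0.88, 0.00, 0.67, 0.39)


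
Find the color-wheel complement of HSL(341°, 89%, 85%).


Complement = opposite side of color wheel = hue + 180°
H' = (341 + 180) mod 360 = 161°
S and L unchanged.
= HSL(161°, 89%, 85%)


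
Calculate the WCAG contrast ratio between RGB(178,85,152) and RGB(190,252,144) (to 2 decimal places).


Linearize each sRGB channel c=v/255: c/12.92 if c ≤ 0.04045 else ((c+0.055)/1.055)^2.4
L = 0.2126×R_lin + 0.7152×G_lin + 0.0722×B_lin
Color 1 (178,85,152):
  R=178: 178/255≈0.6980 > 0.04045 → ((0.6980+0.055)/1.055)^2.4 ≈ 0.44520
  G=85: 85/255≈0.3333 > 0.04045 → ((0.3333+0.055)/1.055)^2.4 ≈ 0.09084
  B=152: 152/255≈0.5961 > 0.04045 → ((0.5961+0.055)/1.055)^2.4 ≈ 0.31399
  L1 = 0.2126×0.44520 + 0.7152×0.09084 + 0.0722×0.31399 ≈ 0.18229
Color 2 (190,252,144):
  R=190: 190/255≈0.7451 > 0.04045 → ((0.7451+0.055)/1.055)^2.4 ≈ 0.51492
  G=252: 252/255≈0.9882 > 0.04045 → ((0.9882+0.055)/1.055)^2.4 ≈ 0.97345
  B=144: 144/255≈0.5647 > 0.04045 → ((0.5647+0.055)/1.055)^2.4 ≈ 0.27889
  L2 = 0.2126×0.51492 + 0.7152×0.97345 + 0.0722×0.27889 ≈ 0.82582
Lighter = 0.82582, Darker = 0.18229
Ratio = (L_lighter + 0.05) / (L_darker + 0.05)
Ratio = (0.82582 + 0.05) / (0.18229 + 0.05) = 0.87582 / 0.23229 ≈ 3.7704
Ratio ≈ 3.77:1


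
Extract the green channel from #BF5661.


Color: #BF5661
R = BF = 191
G = 56 = 86
B = 61 = 97
Green = 86


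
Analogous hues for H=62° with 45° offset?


Base hue: 62°
Left analog: (62 - 45) mod 360 = 17°
Right analog: (62 + 45) mod 360 = 107°
Analogous hues = 17° and 107°


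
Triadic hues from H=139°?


Triadic: equally spaced at 120° intervals
H1 = 139°
H2 = (139 + 120) mod 360 = 259°
H3 = (139 + 240) mod 360 = 19°
Triadic = 139°, 259°, 19°


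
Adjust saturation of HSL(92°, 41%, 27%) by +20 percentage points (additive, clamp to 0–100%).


Original S = 41%
Adjustment = +20 percentage points
New S = 41 + (20) = 61
Clamp to [0, 100] → 61
= HSL(92°, 61%, 27%)


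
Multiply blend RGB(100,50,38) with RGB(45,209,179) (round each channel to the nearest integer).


Multiply: C = A×B/255, rounded to nearest integer
R: 100×45/255 = 4500/255 ≈ 17.647 → 18
G: 50×209/255 = 10450/255 ≈ 40.980 → 41
B: 38×179/255 = 6802/255 ≈ 26.675 → 27
= RGB(18, 41, 27)


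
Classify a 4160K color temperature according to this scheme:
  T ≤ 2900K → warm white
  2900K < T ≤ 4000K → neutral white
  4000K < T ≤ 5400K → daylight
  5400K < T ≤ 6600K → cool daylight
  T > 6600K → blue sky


Temperature: 4160K
4000K < 4160K ≤ 5400K → daylight
Classification: daylight


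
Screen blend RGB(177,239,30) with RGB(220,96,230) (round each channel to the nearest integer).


Screen: C = 255 - (255-A)×(255-B)/255, rounded to nearest integer
R: 255 - (255-177)×(255-220)/255 = 255 - 2730/255 ≈ 255 - 10.706 = 244.294 → 244
G: 255 - (255-239)×(255-96)/255 = 255 - 2544/255 ≈ 255 - 9.976 = 245.024 → 245
B: 255 - (255-30)×(255-230)/255 = 255 - 5625/255 ≈ 255 - 22.059 = 232.941 → 233
= RGB(244, 245, 233)


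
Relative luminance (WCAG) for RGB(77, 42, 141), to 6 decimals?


Linearize each channel (sRGB transfer function): c = v/255; c_lin = c/12.92 if c ≤ 0.04045, else ((c+0.055)/1.055)^2.4
  R: 77/255 ≈ 0.301961 > 0.04045 → ((0.301961+0.055)/1.055)^2.4 ≈ 0.074214
  G: 42/255 ≈ 0.164706 > 0.04045 → ((0.164706+0.055)/1.055)^2.4 ≈ 0.023153
  B: 141/255 ≈ 0.552941 > 0.04045 → ((0.552941+0.055)/1.055)^2.4 ≈ 0.266356
R_lin = 0.074214, G_lin = 0.023153, B_lin = 0.266356
L = 0.2126×R + 0.7152×G + 0.0722×B
L = 0.2126×0.074214 + 0.7152×0.023153 + 0.0722×0.266356
L ≈ 0.051568


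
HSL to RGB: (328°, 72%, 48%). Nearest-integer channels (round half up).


H=328°, S=0.72, L=0.48
C = (1-|2L-1|)×S = (1-|-0.04|)×0.72 = 0.6912
H' = H/60 = 328/60 ≈ 5.4667; X = C×(1-|H' mod 2 - 1|) = 0.36864
m = L - C/2 = 0.48 - 0.3456 = 0.1344
Sector ⌊H'⌋ = 5 → (R',G',B') = (0.6912, 0.0, 0.36864)
RGB = ((R'+m)×255, (G'+m)×255, (B'+m)×255) = (210.528, 34.272, 128.2752)
Round half up → RGB(211, 34, 128)


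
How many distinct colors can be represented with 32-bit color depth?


Colors = 2^bits = 2^32
= 4,294,967,296 colors


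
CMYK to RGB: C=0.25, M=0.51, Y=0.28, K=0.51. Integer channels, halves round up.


R = 255 × (1-C) × (1-K) = 255 × 0.75 × 0.49 = 93.7125 → 94
G = 255 × (1-M) × (1-K) = 255 × 0.49 × 0.49 = 61.2255 → 61
B = 255 × (1-Y) × (1-K) = 255 × 0.72 × 0.49 = 89.964 → 90
= RGB(94, 61, 90)


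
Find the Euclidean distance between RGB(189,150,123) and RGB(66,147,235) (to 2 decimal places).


d = √[(R₁-R₂)² + (G₁-G₂)² + (B₁-B₂)²]
d = √[(189-66)² + (150-147)² + (123-235)²]
d = √[15129 + 9 + 12544]
d = √27682
d ≈ 166.38


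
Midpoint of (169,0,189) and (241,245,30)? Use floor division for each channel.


Midpoint: each channel = ⌊(C₁+C₂)/2⌋
R: ⌊(169+241)/2⌋ = 205
G: ⌊(0+245)/2⌋ = 122
B: ⌊(189+30)/2⌋ = 109
= RGB(205, 122, 109)


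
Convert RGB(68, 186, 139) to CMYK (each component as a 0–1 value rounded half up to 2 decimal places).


R'=68/255≈0.2667, G'=186/255≈0.7294, B'=139/255≈0.5451
K = 1 - max(R',G',B') = 1 - 186/255 = 69/255 = 0.27058… → 0.27
(1-R'-K)/(1-K) simplifies to (max-R)/max with max = 186:
C = (186-68)/186 = 118/186 = 0.63440… → 0.63
M = (186-186)/186 = 0/186 = 0 → 0.00
Y = (186-139)/186 = 47/186 = 0.25268… → 0.25
= CMYK(0.63, 0.00, 0.25, 0.27)


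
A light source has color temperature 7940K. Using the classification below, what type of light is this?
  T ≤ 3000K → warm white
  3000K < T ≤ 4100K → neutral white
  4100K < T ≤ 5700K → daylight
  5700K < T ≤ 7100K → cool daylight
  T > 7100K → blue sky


Temperature: 7940K
7940K > 7100K → blue sky
Classification: blue sky


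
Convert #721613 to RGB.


72 → 114 (R)
16 → 22 (G)
13 → 19 (B)
= RGB(114, 22, 19)


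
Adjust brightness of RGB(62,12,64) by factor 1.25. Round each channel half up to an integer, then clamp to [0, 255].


Multiply each channel by 1.25, round half up, clamp to [0, 255]
R: 62×1.25 = 77.5 → round → 78
G: 12×1.25 = 15
B: 64×1.25 = 80
= RGB(78, 15, 80)


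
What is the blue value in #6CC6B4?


Color: #6CC6B4
R = 6C = 108
G = C6 = 198
B = B4 = 180
Blue = 180


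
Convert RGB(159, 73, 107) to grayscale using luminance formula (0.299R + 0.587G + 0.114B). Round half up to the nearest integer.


Gray = 0.299×R + 0.587×G + 0.114×B
Gray = 0.299×159 + 0.587×73 + 0.114×107
Gray = 47.541 + 42.851 + 12.198
Gray = 102.590 → round half up → 103
Gray = 103


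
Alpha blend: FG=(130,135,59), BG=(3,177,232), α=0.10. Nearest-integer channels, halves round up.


C = α×F + (1-α)×B, with 1-α = 0.90
R: 0.10×130 + 0.90×3 = 13.00 + 2.70 = 15.70 → 16
G: 0.10×135 + 0.90×177 = 13.50 + 159.30 = 172.80 → 173
B: 0.10×59 + 0.90×232 = 5.90 + 208.80 = 214.70 → 215
= RGB(16, 173, 215)


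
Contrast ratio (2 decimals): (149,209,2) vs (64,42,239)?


Linearize each sRGB channel c=v/255: c/12.92 if c ≤ 0.04045 else ((c+0.055)/1.055)^2.4
L = 0.2126×R_lin + 0.7152×G_lin + 0.0722×B_lin
Color 1 (149,209,2):
  R=149: 149/255≈0.5843 > 0.04045 → ((0.5843+0.055)/1.055)^2.4 ≈ 0.30054
  G=209: 209/255≈0.8196 > 0.04045 → ((0.8196+0.055)/1.055)^2.4 ≈ 0.63760
  B=2: 2/255≈0.0078 ≤ 0.04045 → 0.0078/12.92 ≈ 0.00061
  L1 = 0.2126×0.30054 + 0.7152×0.63760 + 0.0722×0.00061 ≈ 0.51995
Color 2 (64,42,239):
  R=64: 64/255≈0.2510 > 0.04045 → ((0.2510+0.055)/1.055)^2.4 ≈ 0.05127
  G=42: 42/255≈0.1647 > 0.04045 → ((0.1647+0.055)/1.055)^2.4 ≈ 0.02315
  B=239: 239/255≈0.9373 > 0.04045 → ((0.9373+0.055)/1.055)^2.4 ≈ 0.86316
  L2 = 0.2126×0.05127 + 0.7152×0.02315 + 0.0722×0.86316 ≈ 0.08978
Lighter = 0.51995, Darker = 0.08978
Ratio = (L_lighter + 0.05) / (L_darker + 0.05)
Ratio = (0.51995 + 0.05) / (0.08978 + 0.05) = 0.56995 / 0.13978 ≈ 4.0775
Ratio ≈ 4.08:1


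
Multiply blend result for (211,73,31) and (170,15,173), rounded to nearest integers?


Multiply: C = A×B/255, rounded to nearest integer
R: 211×170/255 = 35870/255 ≈ 140.667 → 141
G: 73×15/255 = 1095/255 ≈ 4.294 → 4
B: 31×173/255 = 5363/255 ≈ 21.031 → 21
= RGB(141, 4, 21)


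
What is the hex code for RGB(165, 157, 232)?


R = 165 → A5 (hex)
G = 157 → 9D (hex)
B = 232 → E8 (hex)
Hex = #A59DE8


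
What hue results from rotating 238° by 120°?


New hue = (H + rotation) mod 360
New hue = (238 + 120) mod 360
= 358 mod 360
= 358°


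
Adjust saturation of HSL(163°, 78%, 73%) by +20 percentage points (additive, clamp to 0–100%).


Original S = 78%
Adjustment = +20 percentage points
New S = 78 + (20) = 98
Clamp to [0, 100] → 98
= HSL(163°, 98%, 73%)


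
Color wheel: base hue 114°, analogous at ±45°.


Base hue: 114°
Left analog: (114 - 45) mod 360 = 69°
Right analog: (114 + 45) mod 360 = 159°
Analogous hues = 69° and 159°


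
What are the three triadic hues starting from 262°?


Triadic: equally spaced at 120° intervals
H1 = 262°
H2 = (262 + 120) mod 360 = 22°
H3 = (262 + 240) mod 360 = 142°
Triadic = 262°, 22°, 142°


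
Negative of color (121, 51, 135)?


Invert: (255-R, 255-G, 255-B)
R: 255-121 = 134
G: 255-51 = 204
B: 255-135 = 120
= RGB(134, 204, 120)


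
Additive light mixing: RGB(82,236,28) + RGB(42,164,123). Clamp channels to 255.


Additive: each channel = min(255, C₁+C₂)
R: 82+42 = 124 → 124
G: 236+164 = 400 → 255
B: 28+123 = 151 → 151
= RGB(124, 255, 151)


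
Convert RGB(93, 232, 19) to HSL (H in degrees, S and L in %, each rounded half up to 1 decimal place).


Normalize: R'=93/255≈0.3647, G'=232/255≈0.9098, B'=19/255≈0.0745
Max=232/255, Min=19/255, Δ=Max-Min=213/255
L = (Max+Min)/2 = (232+19)/510 = 251/510 = 0.49215… → L = 49.2%
L ≤ 0.5 → S = Δ/(Max+Min) = 213/(232+19) = 213/251 = 0.84860… → S = 84.9%
(the 1/255 factors cancel in S and H, so raw channel differences can be used)
Max is G' → H = 60 × ((B-R)/Δ + 2) = 60 × ((19-93)/213 + 2)
  -74/213 + 2 = -0.3474… + 2 = 1.6525…
  H = 60 × 1.6525… = 99.154…° → H = 99.2°
= HSL(99.2°, 84.9%, 49.2%)


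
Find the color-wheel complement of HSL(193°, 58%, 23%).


Complement = opposite side of color wheel = hue + 180°
H' = (193 + 180) mod 360 = 13°
S and L unchanged.
= HSL(13°, 58%, 23%)


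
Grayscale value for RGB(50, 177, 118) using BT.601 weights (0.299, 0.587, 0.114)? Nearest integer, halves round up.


Gray = 0.299×R + 0.587×G + 0.114×B
Gray = 0.299×50 + 0.587×177 + 0.114×118
Gray = 14.950 + 103.899 + 13.452
Gray = 132.301 → round half up → 132
Gray = 132


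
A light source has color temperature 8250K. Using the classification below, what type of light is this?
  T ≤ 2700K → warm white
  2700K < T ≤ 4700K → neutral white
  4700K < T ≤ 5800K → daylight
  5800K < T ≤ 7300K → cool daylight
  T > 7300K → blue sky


Temperature: 8250K
8250K > 7300K → blue sky
Classification: blue sky


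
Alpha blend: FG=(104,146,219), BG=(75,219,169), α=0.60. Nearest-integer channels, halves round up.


C = α×F + (1-α)×B, with 1-α = 0.40
R: 0.60×104 + 0.40×75 = 62.40 + 30.00 = 92.40 → 92
G: 0.60×146 + 0.40×219 = 87.60 + 87.60 = 175.20 → 175
B: 0.60×219 + 0.40×169 = 131.40 + 67.60 = 199.00 → 199
= RGB(92, 175, 199)


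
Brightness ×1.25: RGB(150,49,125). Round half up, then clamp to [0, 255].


Multiply each channel by 1.25, round half up, clamp to [0, 255]
R: 150×1.25 = 187.5 → round → 188
G: 49×1.25 = 61.25 → round → 61
B: 125×1.25 = 156.25 → round → 156
= RGB(188, 61, 156)


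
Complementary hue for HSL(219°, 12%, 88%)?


Complement = opposite side of color wheel = hue + 180°
H' = (219 + 180) mod 360 = 39°
S and L unchanged.
= HSL(39°, 12%, 88%)


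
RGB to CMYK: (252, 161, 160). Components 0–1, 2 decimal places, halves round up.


R'=252/255≈0.9882, G'=161/255≈0.6314, B'=160/255≈0.6275
K = 1 - max(R',G',B') = 1 - 252/255 = 3/255 = 0.01176… → 0.01
(1-R'-K)/(1-K) simplifies to (max-R)/max with max = 252:
C = (252-252)/252 = 0/252 = 0 → 0.00
M = (252-161)/252 = 91/252 = 0.36111… → 0.36
Y = (252-160)/252 = 92/252 = 0.36507… → 0.37
= CMYK(0.00, 0.36, 0.37, 0.01)


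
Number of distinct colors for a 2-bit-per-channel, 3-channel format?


Total bits = 2 bits/channel × 3 channels = 6 bits
Distinct colors = 2^6
= 64 colors


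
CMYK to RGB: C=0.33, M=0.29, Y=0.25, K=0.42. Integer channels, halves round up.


R = 255 × (1-C) × (1-K) = 255 × 0.67 × 0.58 = 99.093 → 99
G = 255 × (1-M) × (1-K) = 255 × 0.71 × 0.58 = 105.009 → 105
B = 255 × (1-Y) × (1-K) = 255 × 0.75 × 0.58 = 110.925 → 111
= RGB(99, 105, 111)


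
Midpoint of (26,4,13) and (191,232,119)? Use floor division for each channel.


Midpoint: each channel = ⌊(C₁+C₂)/2⌋
R: ⌊(26+191)/2⌋ = 108
G: ⌊(4+232)/2⌋ = 118
B: ⌊(13+119)/2⌋ = 66
= RGB(108, 118, 66)


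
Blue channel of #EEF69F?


Color: #EEF69F
R = EE = 238
G = F6 = 246
B = 9F = 159
Blue = 159


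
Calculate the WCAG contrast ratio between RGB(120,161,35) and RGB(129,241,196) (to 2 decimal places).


Linearize each sRGB channel c=v/255: c/12.92 if c ≤ 0.04045 else ((c+0.055)/1.055)^2.4
L = 0.2126×R_lin + 0.7152×G_lin + 0.0722×B_lin
Color 1 (120,161,35):
  R=120: 120/255≈0.4706 > 0.04045 → ((0.4706+0.055)/1.055)^2.4 ≈ 0.18782
  G=161: 161/255≈0.6314 > 0.04045 → ((0.6314+0.055)/1.055)^2.4 ≈ 0.35640
  B=35: 35/255≈0.1373 > 0.04045 → ((0.1373+0.055)/1.055)^2.4 ≈ 0.01681
  L1 = 0.2126×0.18782 + 0.7152×0.35640 + 0.0722×0.01681 ≈ 0.29604
Color 2 (129,241,196):
  R=129: 129/255≈0.5059 > 0.04045 → ((0.5059+0.055)/1.055)^2.4 ≈ 0.21953
  G=241: 241/255≈0.9451 > 0.04045 → ((0.9451+0.055)/1.055)^2.4 ≈ 0.87962
  B=196: 196/255≈0.7686 > 0.04045 → ((0.7686+0.055)/1.055)^2.4 ≈ 0.55201
  L2 = 0.2126×0.21953 + 0.7152×0.87962 + 0.0722×0.55201 ≈ 0.71563
Lighter = 0.71563, Darker = 0.29604
Ratio = (L_lighter + 0.05) / (L_darker + 0.05)
Ratio = (0.71563 + 0.05) / (0.29604 + 0.05) = 0.76563 / 0.34604 ≈ 2.2125
Ratio ≈ 2.21:1


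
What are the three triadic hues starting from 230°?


Triadic: equally spaced at 120° intervals
H1 = 230°
H2 = (230 + 120) mod 360 = 350°
H3 = (230 + 240) mod 360 = 110°
Triadic = 230°, 350°, 110°


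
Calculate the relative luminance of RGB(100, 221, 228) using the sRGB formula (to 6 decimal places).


Linearize each channel (sRGB transfer function): c = v/255; c_lin = c/12.92 if c ≤ 0.04045, else ((c+0.055)/1.055)^2.4
  R: 100/255 ≈ 0.392157 > 0.04045 → ((0.392157+0.055)/1.055)^2.4 ≈ 0.127438
  G: 221/255 ≈ 0.866667 > 0.04045 → ((0.866667+0.055)/1.055)^2.4 ≈ 0.723055
  B: 228/255 ≈ 0.894118 > 0.04045 → ((0.894118+0.055)/1.055)^2.4 ≈ 0.775822
R_lin = 0.127438, G_lin = 0.723055, B_lin = 0.775822
L = 0.2126×R + 0.7152×G + 0.0722×B
L = 0.2126×0.127438 + 0.7152×0.723055 + 0.0722×0.775822
L ≈ 0.600237


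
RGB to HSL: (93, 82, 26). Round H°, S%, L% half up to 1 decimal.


Normalize: R'=93/255≈0.3647, G'=82/255≈0.3216, B'=26/255≈0.1020
Max=93/255, Min=26/255, Δ=Max-Min=67/255
L = (Max+Min)/2 = (93+26)/510 = 119/510 = 0.23333… → L = 23.3%
L ≤ 0.5 → S = Δ/(Max+Min) = 67/(93+26) = 67/119 = 0.56302… → S = 56.3%
(the 1/255 factors cancel in S and H, so raw channel differences can be used)
Max is R' → H = 60 × (((G-B)/Δ) mod 6) = 60 × (((82-26)/67) mod 6)
  56/67 = 0.8358…
  H = 60 × 0.8358… = 50.149…° → H = 50.1°
= HSL(50.1°, 56.3%, 23.3%)


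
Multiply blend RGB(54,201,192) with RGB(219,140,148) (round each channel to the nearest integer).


Multiply: C = A×B/255, rounded to nearest integer
R: 54×219/255 = 11826/255 ≈ 46.376 → 46
G: 201×140/255 = 28140/255 ≈ 110.353 → 110
B: 192×148/255 = 28416/255 ≈ 111.435 → 111
= RGB(46, 110, 111)


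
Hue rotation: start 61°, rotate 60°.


New hue = (H + rotation) mod 360
New hue = (61 + 60) mod 360
= 121 mod 360
= 121°


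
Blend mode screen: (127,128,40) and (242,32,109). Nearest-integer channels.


Screen: C = 255 - (255-A)×(255-B)/255, rounded to nearest integer
R: 255 - (255-127)×(255-242)/255 = 255 - 1664/255 ≈ 255 - 6.525 = 248.475 → 248
G: 255 - (255-128)×(255-32)/255 = 255 - 28321/255 ≈ 255 - 111.063 = 143.937 → 144
B: 255 - (255-40)×(255-109)/255 = 255 - 31390/255 ≈ 255 - 123.098 = 131.902 → 132
= RGB(248, 144, 132)


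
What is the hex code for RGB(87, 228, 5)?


R = 87 → 57 (hex)
G = 228 → E4 (hex)
B = 5 → 05 (hex)
Hex = #57E405


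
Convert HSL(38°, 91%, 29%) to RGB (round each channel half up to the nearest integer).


H=38°, S=0.91, L=0.29
C = (1-|2L-1|)×S = (1-|-0.42|)×0.91 = 0.5278
H' = H/60 = 38/60 ≈ 0.6333; X = C×(1-|H' mod 2 - 1|) ≈ 0.3343
m = L - C/2 = 0.29 - 0.2639 = 0.0261
Sector ⌊H'⌋ = 0 → (R',G',B') = (0.5278, ≈0.3343, 0.0)
RGB = ((R'+m)×255, (G'+m)×255, (B'+m)×255) = (141.2445, 91.8952, 6.6555)
Round half up → RGB(141, 92, 7)


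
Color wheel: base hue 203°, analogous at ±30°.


Base hue: 203°
Left analog: (203 - 30) mod 360 = 173°
Right analog: (203 + 30) mod 360 = 233°
Analogous hues = 173° and 233°


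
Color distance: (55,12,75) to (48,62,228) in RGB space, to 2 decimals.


d = √[(R₁-R₂)² + (G₁-G₂)² + (B₁-B₂)²]
d = √[(55-48)² + (12-62)² + (75-228)²]
d = √[49 + 2500 + 23409]
d = √25958
d ≈ 161.11


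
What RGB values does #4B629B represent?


4B → 75 (R)
62 → 98 (G)
9B → 155 (B)
= RGB(75, 98, 155)


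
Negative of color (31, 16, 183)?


Invert: (255-R, 255-G, 255-B)
R: 255-31 = 224
G: 255-16 = 239
B: 255-183 = 72
= RGB(224, 239, 72)


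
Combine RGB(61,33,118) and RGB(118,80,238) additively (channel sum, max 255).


Additive: each channel = min(255, C₁+C₂)
R: 61+118 = 179 → 179
G: 33+80 = 113 → 113
B: 118+238 = 356 → 255
= RGB(179, 113, 255)


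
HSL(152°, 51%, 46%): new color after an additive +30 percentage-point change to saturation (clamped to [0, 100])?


Original S = 51%
Adjustment = +30 percentage points
New S = 51 + (30) = 81
Clamp to [0, 100] → 81
= HSL(152°, 81%, 46%)


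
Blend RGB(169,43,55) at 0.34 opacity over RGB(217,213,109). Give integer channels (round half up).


C = α×F + (1-α)×B, with 1-α = 0.66
R: 0.34×169 + 0.66×217 = 57.46 + 143.22 = 200.68 → 201
G: 0.34×43 + 0.66×213 = 14.62 + 140.58 = 155.20 → 155
B: 0.34×55 + 0.66×109 = 18.70 + 71.94 = 90.64 → 91
= RGB(201, 155, 91)


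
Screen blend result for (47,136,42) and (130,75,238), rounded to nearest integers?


Screen: C = 255 - (255-A)×(255-B)/255, rounded to nearest integer
R: 255 - (255-47)×(255-130)/255 = 255 - 26000/255 ≈ 255 - 101.961 = 153.039 → 153
G: 255 - (255-136)×(255-75)/255 = 255 - 21420/255 ≈ 255 - 84.000 = 171.000 → 171
B: 255 - (255-42)×(255-238)/255 = 255 - 3621/255 ≈ 255 - 14.200 = 240.800 → 241
= RGB(153, 171, 241)


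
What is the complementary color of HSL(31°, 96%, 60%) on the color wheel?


Complement = opposite side of color wheel = hue + 180°
H' = (31 + 180) mod 360 = 211°
S and L unchanged.
= HSL(211°, 96%, 60%)


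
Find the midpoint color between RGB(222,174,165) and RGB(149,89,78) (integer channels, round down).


Midpoint: each channel = ⌊(C₁+C₂)/2⌋
R: ⌊(222+149)/2⌋ = 185
G: ⌊(174+89)/2⌋ = 131
B: ⌊(165+78)/2⌋ = 121
= RGB(185, 131, 121)


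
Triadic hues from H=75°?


Triadic: equally spaced at 120° intervals
H1 = 75°
H2 = (75 + 120) mod 360 = 195°
H3 = (75 + 240) mod 360 = 315°
Triadic = 75°, 195°, 315°


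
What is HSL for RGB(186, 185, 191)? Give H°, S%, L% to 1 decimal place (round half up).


Normalize: R'=186/255≈0.7294, G'=185/255≈0.7255, B'=191/255≈0.7490
Max=191/255, Min=185/255, Δ=Max-Min=6/255
L = (Max+Min)/2 = (191+185)/510 = 376/510 = 0.73725… → L = 73.7%
L > 0.5 → S = Δ/(2-Max-Min) = 6/(510-191-185) = 6/134 = 0.04477… → S = 4.5%
(the 1/255 factors cancel in S and H, so raw channel differences can be used)
Max is B' → H = 60 × ((R-G)/Δ + 4) = 60 × ((186-185)/6 + 4)
  1/6 + 4 = 0.1666… + 4 = 4.1666…
  H = 60 × 4.1666… = 250° → H = 250.0°
= HSL(250.0°, 4.5%, 73.7%)


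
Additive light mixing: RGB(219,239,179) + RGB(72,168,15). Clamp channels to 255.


Additive: each channel = min(255, C₁+C₂)
R: 219+72 = 291 → 255
G: 239+168 = 407 → 255
B: 179+15 = 194 → 194
= RGB(255, 255, 194)


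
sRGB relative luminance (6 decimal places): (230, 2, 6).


Linearize each channel (sRGB transfer function): c = v/255; c_lin = c/12.92 if c ≤ 0.04045, else ((c+0.055)/1.055)^2.4
  R: 230/255 ≈ 0.901961 > 0.04045 → ((0.901961+0.055)/1.055)^2.4 ≈ 0.791298
  G: 2/255 ≈ 0.007843 ≤ 0.04045 → 0.007843/12.92 ≈ 0.000607
  B: 6/255 ≈ 0.023529 ≤ 0.04045 → 0.023529/12.92 ≈ 0.001821
R_lin = 0.791298, G_lin = 0.000607, B_lin = 0.001821
L = 0.2126×R + 0.7152×G + 0.0722×B
L = 0.2126×0.791298 + 0.7152×0.000607 + 0.0722×0.001821
L ≈ 0.168796


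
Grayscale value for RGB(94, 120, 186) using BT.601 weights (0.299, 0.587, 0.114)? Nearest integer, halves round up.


Gray = 0.299×R + 0.587×G + 0.114×B
Gray = 0.299×94 + 0.587×120 + 0.114×186
Gray = 28.106 + 70.440 + 21.204
Gray = 119.750 → round half up → 120
Gray = 120


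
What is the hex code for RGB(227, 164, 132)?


R = 227 → E3 (hex)
G = 164 → A4 (hex)
B = 132 → 84 (hex)
Hex = #E3A484


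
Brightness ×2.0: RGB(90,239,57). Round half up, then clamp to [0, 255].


Multiply each channel by 2.0, round half up, clamp to [0, 255]
R: 90×2.0 = 180
G: 239×2.0 = 478 → clamp → 255
B: 57×2.0 = 114
= RGB(180, 255, 114)


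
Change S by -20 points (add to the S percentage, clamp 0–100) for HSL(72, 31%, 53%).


Original S = 31%
Adjustment = -20 percentage points
New S = 31 + (-20) = 11
Clamp to [0, 100] → 11
= HSL(72°, 11%, 53%)


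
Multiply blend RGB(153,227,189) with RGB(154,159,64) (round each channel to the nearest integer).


Multiply: C = A×B/255, rounded to nearest integer
R: 153×154/255 = 23562/255 ≈ 92.400 → 92
G: 227×159/255 = 36093/255 ≈ 141.541 → 142
B: 189×64/255 = 12096/255 ≈ 47.435 → 47
= RGB(92, 142, 47)


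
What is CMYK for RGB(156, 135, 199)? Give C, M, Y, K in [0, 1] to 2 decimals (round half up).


R'=156/255≈0.6118, G'=135/255≈0.5294, B'=199/255≈0.7804
K = 1 - max(R',G',B') = 1 - 199/255 = 56/255 = 0.21960… → 0.22
(1-R'-K)/(1-K) simplifies to (max-R)/max with max = 199:
C = (199-156)/199 = 43/199 = 0.21608… → 0.22
M = (199-135)/199 = 64/199 = 0.32160… → 0.32
Y = (199-199)/199 = 0/199 = 0 → 0.00
= CMYK(0.22, 0.32, 0.00, 0.22)


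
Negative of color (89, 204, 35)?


Invert: (255-R, 255-G, 255-B)
R: 255-89 = 166
G: 255-204 = 51
B: 255-35 = 220
= RGB(166, 51, 220)


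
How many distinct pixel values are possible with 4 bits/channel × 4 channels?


Total bits = 4 bits/channel × 4 channels = 16 bits
Distinct pixel values = 2^16
= 65,536 pixel values


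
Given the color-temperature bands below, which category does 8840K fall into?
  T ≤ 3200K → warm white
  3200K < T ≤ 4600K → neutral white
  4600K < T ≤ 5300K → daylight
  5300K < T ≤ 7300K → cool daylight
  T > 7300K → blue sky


Temperature: 8840K
8840K > 7300K → blue sky
Classification: blue sky


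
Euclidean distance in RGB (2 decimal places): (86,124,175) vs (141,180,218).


d = √[(R₁-R₂)² + (G₁-G₂)² + (B₁-B₂)²]
d = √[(86-141)² + (124-180)² + (175-218)²]
d = √[3025 + 3136 + 1849]
d = √8010
d ≈ 89.50


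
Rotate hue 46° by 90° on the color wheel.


New hue = (H + rotation) mod 360
New hue = (46 + 90) mod 360
= 136 mod 360
= 136°


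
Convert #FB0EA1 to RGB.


FB → 251 (R)
0E → 14 (G)
A1 → 161 (B)
= RGB(251, 14, 161)


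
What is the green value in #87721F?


Color: #87721F
R = 87 = 135
G = 72 = 114
B = 1F = 31
Green = 114


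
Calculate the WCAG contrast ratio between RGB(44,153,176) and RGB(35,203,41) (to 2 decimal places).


Linearize each sRGB channel c=v/255: c/12.92 if c ≤ 0.04045 else ((c+0.055)/1.055)^2.4
L = 0.2126×R_lin + 0.7152×G_lin + 0.0722×B_lin
Color 1 (44,153,176):
  R=44: 44/255≈0.1725 > 0.04045 → ((0.1725+0.055)/1.055)^2.4 ≈ 0.02519
  G=153: 153/255≈0.6000 > 0.04045 → ((0.6000+0.055)/1.055)^2.4 ≈ 0.31855
  B=176: 176/255≈0.6902 > 0.04045 → ((0.6902+0.055)/1.055)^2.4 ≈ 0.43415
  L1 = 0.2126×0.02519 + 0.7152×0.31855 + 0.0722×0.43415 ≈ 0.26453
Color 2 (35,203,41):
  R=35: 35/255≈0.1373 > 0.04045 → ((0.1373+0.055)/1.055)^2.4 ≈ 0.01681
  G=203: 203/255≈0.7961 > 0.04045 → ((0.7961+0.055)/1.055)^2.4 ≈ 0.59720
  B=41: 41/255≈0.1608 > 0.04045 → ((0.1608+0.055)/1.055)^2.4 ≈ 0.02217
  L2 = 0.2126×0.01681 + 0.7152×0.59720 + 0.0722×0.02217 ≈ 0.43229
Lighter = 0.43229, Darker = 0.26453
Ratio = (L_lighter + 0.05) / (L_darker + 0.05)
Ratio = (0.43229 + 0.05) / (0.26453 + 0.05) = 0.48229 / 0.31453 ≈ 1.5334
Ratio ≈ 1.53:1


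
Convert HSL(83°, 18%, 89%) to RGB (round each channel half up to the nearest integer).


H=83°, S=0.18, L=0.89
C = (1-|2L-1|)×S = (1-|0.78|)×0.18 = 0.0396
H' = H/60 = 83/60 ≈ 1.3833; X = C×(1-|H' mod 2 - 1|) = 0.02442
m = L - C/2 = 0.89 - 0.0198 = 0.8702
Sector ⌊H'⌋ = 1 → (R',G',B') = (0.02442, 0.0396, 0.0)
RGB = ((R'+m)×255, (G'+m)×255, (B'+m)×255) = (228.1281, 231.999, 221.901)
Round half up → RGB(228, 232, 222)


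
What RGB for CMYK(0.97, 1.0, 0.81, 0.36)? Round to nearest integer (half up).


R = 255 × (1-C) × (1-K) = 255 × 0.03 × 0.64 = 4.896 → 5
G = 255 × (1-M) × (1-K) = 255 × 0.00 × 0.64 = 0
B = 255 × (1-Y) × (1-K) = 255 × 0.19 × 0.64 = 31.008 → 31
= RGB(5, 0, 31)


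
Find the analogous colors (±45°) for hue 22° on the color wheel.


Base hue: 22°
Left analog: (22 - 45) mod 360 = 337°
Right analog: (22 + 45) mod 360 = 67°
Analogous hues = 337° and 67°


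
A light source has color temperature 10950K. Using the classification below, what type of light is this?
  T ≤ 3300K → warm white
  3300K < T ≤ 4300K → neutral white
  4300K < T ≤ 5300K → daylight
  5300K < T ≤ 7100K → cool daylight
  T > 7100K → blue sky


Temperature: 10950K
10950K > 7100K → blue sky
Classification: blue sky


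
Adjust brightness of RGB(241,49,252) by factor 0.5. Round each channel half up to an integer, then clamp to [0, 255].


Multiply each channel by 0.5, round half up, clamp to [0, 255]
R: 241×0.5 = 120.5 → round → 121
G: 49×0.5 = 24.5 → round → 25
B: 252×0.5 = 126
= RGB(121, 25, 126)


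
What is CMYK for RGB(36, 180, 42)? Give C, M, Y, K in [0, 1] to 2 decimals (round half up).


R'=36/255≈0.1412, G'=180/255≈0.7059, B'=42/255≈0.1647
K = 1 - max(R',G',B') = 1 - 180/255 = 75/255 = 0.29411… → 0.29
(1-R'-K)/(1-K) simplifies to (max-R)/max with max = 180:
C = (180-36)/180 = 144/180 = 0.8 → 0.80
M = (180-180)/180 = 0/180 = 0 → 0.00
Y = (180-42)/180 = 138/180 = 0.76666… → 0.77
= CMYK(0.80, 0.00, 0.77, 0.29)


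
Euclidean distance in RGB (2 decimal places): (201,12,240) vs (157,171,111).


d = √[(R₁-R₂)² + (G₁-G₂)² + (B₁-B₂)²]
d = √[(201-157)² + (12-171)² + (240-111)²]
d = √[1936 + 25281 + 16641]
d = √43858
d ≈ 209.42


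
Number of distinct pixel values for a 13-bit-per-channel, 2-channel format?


Total bits = 13 bits/channel × 2 channels = 26 bits
Distinct pixel values = 2^26
= 67,108,864 pixel values


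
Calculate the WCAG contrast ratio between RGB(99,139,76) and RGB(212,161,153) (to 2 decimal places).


Linearize each sRGB channel c=v/255: c/12.92 if c ≤ 0.04045 else ((c+0.055)/1.055)^2.4
L = 0.2126×R_lin + 0.7152×G_lin + 0.0722×B_lin
Color 1 (99,139,76):
  R=99: 99/255≈0.3882 > 0.04045 → ((0.3882+0.055)/1.055)^2.4 ≈ 0.12477
  G=139: 139/255≈0.5451 > 0.04045 → ((0.5451+0.055)/1.055)^2.4 ≈ 0.25818
  B=76: 76/255≈0.2980 > 0.04045 → ((0.2980+0.055)/1.055)^2.4 ≈ 0.07227
  L1 = 0.2126×0.12477 + 0.7152×0.25818 + 0.0722×0.07227 ≈ 0.21640
Color 2 (212,161,153):
  R=212: 212/255≈0.8314 > 0.04045 → ((0.8314+0.055)/1.055)^2.4 ≈ 0.65837
  G=161: 161/255≈0.6314 > 0.04045 → ((0.6314+0.055)/1.055)^2.4 ≈ 0.35640
  B=153: 153/255≈0.6000 > 0.04045 → ((0.6000+0.055)/1.055)^2.4 ≈ 0.31855
  L2 = 0.2126×0.65837 + 0.7152×0.35640 + 0.0722×0.31855 ≈ 0.41787
Lighter = 0.41787, Darker = 0.21640
Ratio = (L_lighter + 0.05) / (L_darker + 0.05)
Ratio = (0.41787 + 0.05) / (0.21640 + 0.05) = 0.46787 / 0.26640 ≈ 1.7563
Ratio ≈ 1.76:1


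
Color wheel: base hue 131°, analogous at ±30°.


Base hue: 131°
Left analog: (131 - 30) mod 360 = 101°
Right analog: (131 + 30) mod 360 = 161°
Analogous hues = 101° and 161°


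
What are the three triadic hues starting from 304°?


Triadic: equally spaced at 120° intervals
H1 = 304°
H2 = (304 + 120) mod 360 = 64°
H3 = (304 + 240) mod 360 = 184°
Triadic = 304°, 64°, 184°


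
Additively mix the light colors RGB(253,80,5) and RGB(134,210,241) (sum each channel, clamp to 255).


Additive: each channel = min(255, C₁+C₂)
R: 253+134 = 387 → 255
G: 80+210 = 290 → 255
B: 5+241 = 246 → 246
= RGB(255, 255, 246)


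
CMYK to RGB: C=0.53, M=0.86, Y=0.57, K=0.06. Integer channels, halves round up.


R = 255 × (1-C) × (1-K) = 255 × 0.47 × 0.94 = 112.659 → 113
G = 255 × (1-M) × (1-K) = 255 × 0.14 × 0.94 = 33.558 → 34
B = 255 × (1-Y) × (1-K) = 255 × 0.43 × 0.94 = 103.071 → 103
= RGB(113, 34, 103)


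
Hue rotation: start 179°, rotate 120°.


New hue = (H + rotation) mod 360
New hue = (179 + 120) mod 360
= 299 mod 360
= 299°


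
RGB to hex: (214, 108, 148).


R = 214 → D6 (hex)
G = 108 → 6C (hex)
B = 148 → 94 (hex)
Hex = #D66C94


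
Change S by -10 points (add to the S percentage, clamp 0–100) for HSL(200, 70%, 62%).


Original S = 70%
Adjustment = -10 percentage points
New S = 70 + (-10) = 60
Clamp to [0, 100] → 60
= HSL(200°, 60%, 62%)


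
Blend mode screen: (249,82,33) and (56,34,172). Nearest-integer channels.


Screen: C = 255 - (255-A)×(255-B)/255, rounded to nearest integer
R: 255 - (255-249)×(255-56)/255 = 255 - 1194/255 ≈ 255 - 4.682 = 250.318 → 250
G: 255 - (255-82)×(255-34)/255 = 255 - 38233/255 ≈ 255 - 149.933 = 105.067 → 105
B: 255 - (255-33)×(255-172)/255 = 255 - 18426/255 ≈ 255 - 72.259 = 182.741 → 183
= RGB(250, 105, 183)


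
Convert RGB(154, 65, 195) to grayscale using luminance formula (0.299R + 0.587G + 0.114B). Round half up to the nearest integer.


Gray = 0.299×R + 0.587×G + 0.114×B
Gray = 0.299×154 + 0.587×65 + 0.114×195
Gray = 46.046 + 38.155 + 22.230
Gray = 106.431 → round half up → 106
Gray = 106


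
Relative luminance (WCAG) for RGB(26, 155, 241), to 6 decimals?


Linearize each channel (sRGB transfer function): c = v/255; c_lin = c/12.92 if c ≤ 0.04045, else ((c+0.055)/1.055)^2.4
  R: 26/255 ≈ 0.101961 > 0.04045 → ((0.101961+0.055)/1.055)^2.4 ≈ 0.010330
  G: 155/255 ≈ 0.607843 > 0.04045 → ((0.607843+0.055)/1.055)^2.4 ≈ 0.327778
  B: 241/255 ≈ 0.945098 > 0.04045 → ((0.945098+0.055)/1.055)^2.4 ≈ 0.879622
R_lin = 0.010330, G_lin = 0.327778, B_lin = 0.879622
L = 0.2126×R + 0.7152×G + 0.0722×B
L = 0.2126×0.010330 + 0.7152×0.327778 + 0.0722×0.879622
L ≈ 0.300132


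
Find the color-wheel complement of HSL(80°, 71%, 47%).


Complement = opposite side of color wheel = hue + 180°
H' = (80 + 180) mod 360 = 260°
S and L unchanged.
= HSL(260°, 71%, 47%)


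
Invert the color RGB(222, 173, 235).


Invert: (255-R, 255-G, 255-B)
R: 255-222 = 33
G: 255-173 = 82
B: 255-235 = 20
= RGB(33, 82, 20)


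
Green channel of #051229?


Color: #051229
R = 05 = 5
G = 12 = 18
B = 29 = 41
Green = 18
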